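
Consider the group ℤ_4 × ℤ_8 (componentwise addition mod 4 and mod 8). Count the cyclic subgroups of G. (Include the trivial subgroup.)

Each element a generates a cyclic subgroup ⟨a⟩; distinct elements may generate the same one (a cyclic group of order d has φ(d) generators).
Cyclic subgroups by order — order 1: 1; order 2: 3; order 4: 6; order 8: 4.
Total: 14.

14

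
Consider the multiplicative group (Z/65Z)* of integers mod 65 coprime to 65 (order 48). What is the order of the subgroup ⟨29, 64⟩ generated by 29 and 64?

|⟨29⟩| = 6 and |⟨64⟩| = 2, so |H| is a multiple of lcm(6, 2) = 6 and divides |G| = 48.
Closing under the operation: H = {1, 4, 9, 14, 16, 29, 36, 49, 51, 56, 61, 64}, so |H| = 12.

12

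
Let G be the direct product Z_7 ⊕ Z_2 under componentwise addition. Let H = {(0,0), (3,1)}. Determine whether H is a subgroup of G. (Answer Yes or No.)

(3,1) ∈ H but its inverse (4,1) ∉ H, so H is not a subgroup.

No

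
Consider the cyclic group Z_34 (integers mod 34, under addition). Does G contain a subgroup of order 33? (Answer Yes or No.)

33 does not divide |G| = 34, so by Lagrange no subgroup of order 33 exists.

No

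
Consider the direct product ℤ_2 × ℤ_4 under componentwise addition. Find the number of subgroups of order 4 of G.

3

|G| = 8 and 4 | 8, so subgroups of order 4 are possible by Lagrange.
The subgroups of order 4 are: {(0,0), (0,1), (0,2), (0,3)}; {(0,0), (0,2), (1,0), (1,2)}; {(0,0), (0,2), (1,1), (1,3)}.
So G has 3 subgroups of order 4.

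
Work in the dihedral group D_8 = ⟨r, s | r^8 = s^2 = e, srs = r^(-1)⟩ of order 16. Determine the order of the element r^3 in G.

Computing powers of r^3: the smallest k with (r^3)^k = e is k = 8.

8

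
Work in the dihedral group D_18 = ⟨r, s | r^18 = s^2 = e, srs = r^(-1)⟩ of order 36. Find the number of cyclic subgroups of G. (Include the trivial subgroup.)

A cyclic subgroup of order d is generated by each of its φ(d) elements of order d, so the cyclic subgroups of order d number (#elements of order d)/φ(d).
Cyclic subgroups by order — order 1: 1; order 2: 19; order 3: 1; order 6: 1; order 9: 1; order 18: 1.
Total: 24.

24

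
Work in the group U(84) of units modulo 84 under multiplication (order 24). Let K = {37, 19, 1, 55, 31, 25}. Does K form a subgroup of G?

|K| = 6 divides |G| = 24, consistent with Lagrange.
K contains the identity, every element's inverse is in K, and K is closed under ·: it is a subgroup.
In fact K = ⟨19⟩.

Yes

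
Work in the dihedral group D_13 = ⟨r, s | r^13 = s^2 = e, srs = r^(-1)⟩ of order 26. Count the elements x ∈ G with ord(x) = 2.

Enumerating element orders in G gives 13 elements of order 2.

13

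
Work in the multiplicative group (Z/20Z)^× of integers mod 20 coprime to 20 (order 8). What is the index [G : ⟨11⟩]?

|⟨11⟩| = 2 and |G| = 8.
By Lagrange, [G : H] = |G|/|H| = 8/2 = 4.

4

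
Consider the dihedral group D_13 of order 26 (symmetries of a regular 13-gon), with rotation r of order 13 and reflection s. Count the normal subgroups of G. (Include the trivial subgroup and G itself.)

G has 16 subgroups. Checking conjugation-invariance by order — order 1: 1/1 normal; order 2: 0/13 normal; order 13: 1/1 normal; order 26: 1/1 normal.
Total normal subgroups: 3.

3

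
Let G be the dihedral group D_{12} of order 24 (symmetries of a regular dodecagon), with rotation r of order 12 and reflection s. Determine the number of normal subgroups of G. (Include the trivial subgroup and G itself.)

G has 34 subgroups. Checking conjugation-invariance by order — order 1: 1/1 normal; order 2: 1/13 normal; order 3: 1/1 normal; order 4: 1/7 normal; order 6: 1/5 normal; order 8: 0/3 normal; order 12: 3/3 normal; order 24: 1/1 normal.
Total normal subgroups: 9.

9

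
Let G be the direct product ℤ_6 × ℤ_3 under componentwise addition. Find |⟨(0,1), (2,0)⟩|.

9

|⟨(0,1)⟩| = 3 and |⟨(2,0)⟩| = 3, so |H| is a multiple of lcm(3, 3) = 3 and divides |G| = 18.
Closing under the operation: H = {(0,0), (0,1), (0,2), (2,0), (2,1), (2,2), (4,0), (4,1), (4,2)}, so |H| = 9.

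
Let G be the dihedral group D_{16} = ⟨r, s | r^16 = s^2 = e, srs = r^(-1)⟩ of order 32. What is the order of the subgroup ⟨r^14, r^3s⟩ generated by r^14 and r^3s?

|⟨r^14⟩| = 8 and |⟨r^3s⟩| = 2, so |H| is a multiple of lcm(8, 2) = 8 and divides |G| = 32.
Closing under the operation: H = {e, r^2, r^4, r^6, r^8, r^10, r^12, r^14, rs, r^3s, r^5s, r^7s, r^9s, r^11s, r^13s, r^15s}, so |H| = 16.

16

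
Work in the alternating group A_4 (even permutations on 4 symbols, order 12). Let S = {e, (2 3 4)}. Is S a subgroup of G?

No

(2 3 4) ∈ S but its inverse (2 4 3) ∉ S, so S is not a subgroup.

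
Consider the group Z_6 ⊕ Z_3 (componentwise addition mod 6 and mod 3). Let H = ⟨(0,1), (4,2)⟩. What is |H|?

9

|⟨(0,1)⟩| = 3 and |⟨(4,2)⟩| = 3, so |H| is a multiple of lcm(3, 3) = 3 and divides |G| = 18.
Closing under the operation: H = {(0,0), (0,1), (0,2), (2,0), (2,1), (2,2), (4,0), (4,1), (4,2)}, so |H| = 9.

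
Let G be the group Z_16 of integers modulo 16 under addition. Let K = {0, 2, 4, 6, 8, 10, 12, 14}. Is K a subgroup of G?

|K| = 8 divides |G| = 16, consistent with Lagrange.
K contains the identity, every element's inverse is in K, and K is closed under +: it is a subgroup.
In fact K = ⟨2⟩.

Yes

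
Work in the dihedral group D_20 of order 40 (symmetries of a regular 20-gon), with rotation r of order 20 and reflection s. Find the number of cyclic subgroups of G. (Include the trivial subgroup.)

26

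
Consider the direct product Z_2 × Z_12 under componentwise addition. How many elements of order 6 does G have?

6

An element (a,b) has order lcm(ord(a), ord(b)); count pairs with lcm equal to 6.
Enumerating gives 6 such elements.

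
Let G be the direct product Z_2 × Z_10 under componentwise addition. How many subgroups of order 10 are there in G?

3

|G| = 20 and 10 | 20, so subgroups of order 10 are possible by Lagrange.
The subgroups of order 10 are: {(0,0), (0,1), (0,2), (0,3), (0,4), (0,5), (0,6), (0,7), (0,8), (0,9)}; {(0,0), (0,2), (0,4), (0,6), (0,8), (1,0), (1,2), (1,4), (1,6), (1,8)}; {(0,0), (0,2), (0,4), (0,6), (0,8), (1,1), (1,3), (1,5), (1,7), (1,9)}.
So G has 3 subgroups of order 10.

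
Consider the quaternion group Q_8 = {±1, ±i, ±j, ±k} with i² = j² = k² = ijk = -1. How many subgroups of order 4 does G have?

3

|G| = 8 and 4 | 8, so subgroups of order 4 are possible by Lagrange.
The subgroups of order 4 are: {1, -1, i, -i}; {1, -1, j, -j}; {1, -1, k, -k}.
So G has 3 subgroups of order 4.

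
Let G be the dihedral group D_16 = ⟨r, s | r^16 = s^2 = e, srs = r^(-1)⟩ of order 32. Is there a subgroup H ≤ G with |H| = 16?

Yes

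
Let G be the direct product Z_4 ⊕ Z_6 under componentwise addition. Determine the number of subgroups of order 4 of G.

3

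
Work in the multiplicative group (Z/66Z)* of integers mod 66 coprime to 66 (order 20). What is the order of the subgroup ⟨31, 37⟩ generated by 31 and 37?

5

|⟨31⟩| = 5 and |⟨37⟩| = 5, so |H| is a multiple of lcm(5, 5) = 5 and divides |G| = 20.
Closing under the operation: H = {1, 25, 31, 37, 49}, so |H| = 5.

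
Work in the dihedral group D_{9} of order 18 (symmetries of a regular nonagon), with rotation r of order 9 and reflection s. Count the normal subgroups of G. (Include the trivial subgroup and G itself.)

G has 16 subgroups. Checking conjugation-invariance by order — order 1: 1/1 normal; order 2: 0/9 normal; order 3: 1/1 normal; order 6: 0/3 normal; order 9: 1/1 normal; order 18: 1/1 normal.
Total normal subgroups: 4.

4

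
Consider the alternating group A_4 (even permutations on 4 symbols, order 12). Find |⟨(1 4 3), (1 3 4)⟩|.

|⟨(1 4 3)⟩| = 3 and |⟨(1 3 4)⟩| = 3, so |H| is a multiple of lcm(3, 3) = 3 and divides |G| = 12.
Closing under the operation: H = {e, (1 3 4), (1 4 3)}, so |H| = 3.

3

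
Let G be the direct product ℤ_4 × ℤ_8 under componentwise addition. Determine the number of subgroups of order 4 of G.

|G| = 32 and 4 | 32, so subgroups of order 4 are possible by Lagrange.
The subgroups of order 4 are: {(0,0), (0,2), (0,4), (0,6)}; {(0,0), (0,4), (2,0), (2,4)}; {(0,0), (0,4), (2,2), (2,6)}; {(0,0), (1,0), (2,0), (3,0)}; … (7 in all).
So G has 7 subgroups of order 4.

7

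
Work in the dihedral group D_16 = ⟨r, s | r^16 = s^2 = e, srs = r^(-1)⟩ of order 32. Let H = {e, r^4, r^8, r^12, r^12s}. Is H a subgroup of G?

|H| = 5 does not divide |G| = 32, so by Lagrange H is not a subgroup.

No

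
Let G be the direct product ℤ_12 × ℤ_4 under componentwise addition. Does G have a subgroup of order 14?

No

14 does not divide |G| = 48, so by Lagrange no subgroup of order 14 exists.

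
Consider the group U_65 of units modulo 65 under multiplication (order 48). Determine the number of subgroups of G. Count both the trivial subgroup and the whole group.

30

|G| = 48, so by Lagrange every subgroup order divides 48. Divisors: 1, 2, 3, 4, 6, 8, 12, 16, 24, 48.
Subgroups by order — order 1: 1; order 2: 3; order 3: 1; order 4: 7; order 6: 3; order 8: 3; order 12: 7; order 16: 1; order 24: 3; order 48: 1.
Total: 1 + 3 + 1 + 7 + 3 + 3 + 7 + 1 + 3 + 1 = 30.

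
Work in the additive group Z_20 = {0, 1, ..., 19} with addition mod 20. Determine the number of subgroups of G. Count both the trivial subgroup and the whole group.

6

A cyclic group of order 20 has exactly one subgroup for each divisor of 20.
Divisors of 20: 1, 2, 4, 5, 10, 20.
So Z_20 has 6 subgroups.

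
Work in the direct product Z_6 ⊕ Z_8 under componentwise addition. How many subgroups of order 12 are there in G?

|G| = 48 and 12 | 48, so subgroups of order 12 are possible by Lagrange.
The subgroups of order 12 are: {(0,0), (0,2), (0,4), (0,6), (2,0), (2,2), (2,4), (2,6), (4,0), (4,2), (4,4), (4,6)}; {(0,0), (0,4), (1,0), (1,4), (2,0), (2,4), (3,0), (3,4), (4,0), (4,4), (5,0), (5,4)}; {(0,0), (0,4), (1,2), (1,6), (2,0), (2,4), (3,2), (3,6), (4,0), (4,4), (5,2), (5,6)}.
So G has 3 subgroups of order 12.

3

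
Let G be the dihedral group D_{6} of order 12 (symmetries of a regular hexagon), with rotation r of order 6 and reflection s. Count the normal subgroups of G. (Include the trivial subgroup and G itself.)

G has 16 subgroups. Checking conjugation-invariance by order — order 1: 1/1 normal; order 2: 1/7 normal; order 3: 1/1 normal; order 4: 0/3 normal; order 6: 3/3 normal; order 12: 1/1 normal.
Total normal subgroups: 7.

7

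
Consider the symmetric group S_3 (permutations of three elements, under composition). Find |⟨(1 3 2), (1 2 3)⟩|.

3

|⟨(1 3 2)⟩| = 3 and |⟨(1 2 3)⟩| = 3, so |H| is a multiple of lcm(3, 3) = 3 and divides |G| = 6.
Closing under the operation: H = {e, (1 2 3), (1 3 2)}, so |H| = 3.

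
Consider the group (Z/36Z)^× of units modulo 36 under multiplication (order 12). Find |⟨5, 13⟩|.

|⟨5⟩| = 6 and |⟨13⟩| = 3, so |H| is a multiple of lcm(6, 3) = 6 and divides |G| = 12.
Closing under the operation: H = {1, 5, 13, 17, 25, 29}, so |H| = 6.

6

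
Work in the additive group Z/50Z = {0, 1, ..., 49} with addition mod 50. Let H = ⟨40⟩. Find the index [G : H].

|⟨40⟩| = 5 and |G| = 50.
By Lagrange, [G : H] = |G|/|H| = 50/5 = 10.

10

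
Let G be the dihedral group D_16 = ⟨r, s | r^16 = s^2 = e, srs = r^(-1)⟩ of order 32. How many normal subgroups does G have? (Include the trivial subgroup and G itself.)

G has 36 subgroups. Checking conjugation-invariance by order — order 1: 1/1 normal; order 2: 1/17 normal; order 4: 1/9 normal; order 8: 1/5 normal; order 16: 3/3 normal; order 32: 1/1 normal.
Total normal subgroups: 8.

8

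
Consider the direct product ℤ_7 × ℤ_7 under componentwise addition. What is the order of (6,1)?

7

The order of (6,1) in Z_7 × Z_7 is lcm(ord(6) in Z_7, ord(1) in Z_7).
ord(6) = 7 and ord(1) = 7, so |⟨(6,1)⟩| = lcm(7, 7) = 7.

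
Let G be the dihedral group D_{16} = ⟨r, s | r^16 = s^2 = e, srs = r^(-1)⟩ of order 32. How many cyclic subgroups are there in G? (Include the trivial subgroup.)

Each element a generates a cyclic subgroup ⟨a⟩; distinct elements may generate the same one (a cyclic group of order d has φ(d) generators).
Cyclic subgroups by order — order 1: 1; order 2: 17; order 4: 1; order 8: 1; order 16: 1.
Total: 21.

21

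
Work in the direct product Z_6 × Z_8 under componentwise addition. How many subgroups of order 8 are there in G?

|G| = 48 and 8 | 48, so subgroups of order 8 are possible by Lagrange.
The subgroups of order 8 are: {(0,0), (0,1), (0,2), (0,3), (0,4), (0,5), (0,6), (0,7)}; {(0,0), (0,2), (0,4), (0,6), (3,0), (3,2), (3,4), (3,6)}; {(0,0), (0,2), (0,4), (0,6), (3,1), (3,3), (3,5), (3,7)}.
So G has 3 subgroups of order 8.

3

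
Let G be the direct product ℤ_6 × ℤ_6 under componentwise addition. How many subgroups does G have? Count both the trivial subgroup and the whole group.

30

|G| = 36, so by Lagrange every subgroup order divides 36. Divisors: 1, 2, 3, 4, 6, 9, 12, 18, 36.
Subgroups by order — order 1: 1; order 2: 3; order 3: 4; order 4: 1; order 6: 12; order 9: 1; order 12: 4; order 18: 3; order 36: 1.
Total: 1 + 3 + 4 + 1 + 12 + 1 + 4 + 3 + 1 = 30.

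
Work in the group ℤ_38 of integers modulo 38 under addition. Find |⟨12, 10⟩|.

19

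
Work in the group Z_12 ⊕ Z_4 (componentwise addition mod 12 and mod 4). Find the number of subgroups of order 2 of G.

3

|G| = 48 and 2 | 48, so subgroups of order 2 are possible by Lagrange.
The subgroups of order 2 are: {(0,0), (0,2)}; {(0,0), (6,0)}; {(0,0), (6,2)}.
So G has 3 subgroups of order 2.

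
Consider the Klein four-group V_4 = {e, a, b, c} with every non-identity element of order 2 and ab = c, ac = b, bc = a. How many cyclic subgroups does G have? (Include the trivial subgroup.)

4

Group the elements of G by the cyclic subgroup they generate; each cyclic subgroup of order d accounts for φ(d) elements.
Cyclic subgroups by order — order 1: 1; order 2: 3.
Total: 4.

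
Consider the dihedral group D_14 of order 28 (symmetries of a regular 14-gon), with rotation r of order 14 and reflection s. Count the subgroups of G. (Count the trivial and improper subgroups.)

28

|G| = 28, so by Lagrange every subgroup order divides 28. Divisors: 1, 2, 4, 7, 14, 28.
Subgroups by order — order 1: 1; order 2: 15; order 4: 7; order 7: 1; order 14: 3; order 28: 1.
Total: 1 + 15 + 7 + 1 + 3 + 1 = 28.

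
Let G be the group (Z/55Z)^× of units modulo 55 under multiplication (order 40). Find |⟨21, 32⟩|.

8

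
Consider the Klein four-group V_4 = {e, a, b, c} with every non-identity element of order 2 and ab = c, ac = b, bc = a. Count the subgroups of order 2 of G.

3

|G| = 4 and 2 | 4, so subgroups of order 2 are possible by Lagrange.
The subgroups of order 2 are: {e, a}; {e, b}; {e, c}.
So G has 3 subgroups of order 2.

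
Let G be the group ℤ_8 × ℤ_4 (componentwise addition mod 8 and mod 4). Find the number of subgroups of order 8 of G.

|G| = 32 and 8 | 32, so subgroups of order 8 are possible by Lagrange.
The subgroups of order 8 are: {(0,0), (0,1), (0,2), (0,3), (4,0), (4,1), (4,2), (4,3)}; {(0,0), (0,2), (2,0), (2,2), (4,0), (4,2), (6,0), (6,2)}; {(0,0), (0,2), (2,1), (2,3), (4,0), (4,2), (6,1), (6,3)}; {(0,0), (1,0), (2,0), (3,0), (4,0), (5,0), (6,0), (7,0)}; … (7 in all).
So G has 7 subgroups of order 8.

7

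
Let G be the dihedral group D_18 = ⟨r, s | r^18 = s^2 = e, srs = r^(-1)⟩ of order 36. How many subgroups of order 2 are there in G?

|G| = 36 and 2 | 36, so subgroups of order 2 are possible by Lagrange.
The subgroups of order 2 are: {e, r^10s}; {e, r^11s}; {e, r^12s}; {e, r^13s}; … (19 in all).
So G has 19 subgroups of order 2.

19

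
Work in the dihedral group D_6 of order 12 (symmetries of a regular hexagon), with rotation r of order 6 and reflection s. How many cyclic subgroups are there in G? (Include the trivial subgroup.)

10

A cyclic subgroup of order d is generated by each of its φ(d) elements of order d, so the cyclic subgroups of order d number (#elements of order d)/φ(d).
Cyclic subgroups by order — order 1: 1; order 2: 7; order 3: 1; order 6: 1.
Total: 10.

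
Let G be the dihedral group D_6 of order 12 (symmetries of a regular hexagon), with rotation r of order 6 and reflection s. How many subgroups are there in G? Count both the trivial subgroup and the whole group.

|G| = 12, so by Lagrange every subgroup order divides 12. Divisors: 1, 2, 3, 4, 6, 12.
Subgroups by order — order 1: 1; order 2: 7; order 3: 1; order 4: 3; order 6: 3; order 12: 1.
Total: 1 + 7 + 1 + 3 + 3 + 1 = 16.

16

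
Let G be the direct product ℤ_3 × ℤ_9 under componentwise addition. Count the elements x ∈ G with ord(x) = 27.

An element (a,b) has order lcm(ord(a), ord(b)); count pairs with lcm equal to 27.
Enumerating gives 0 such elements.

0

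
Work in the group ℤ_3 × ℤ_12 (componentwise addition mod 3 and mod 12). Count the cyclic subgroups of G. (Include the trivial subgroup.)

15

Each element a generates a cyclic subgroup ⟨a⟩; distinct elements may generate the same one (a cyclic group of order d has φ(d) generators).
Cyclic subgroups by order — order 1: 1; order 2: 1; order 3: 4; order 4: 1; order 6: 4; order 12: 4.
Total: 15.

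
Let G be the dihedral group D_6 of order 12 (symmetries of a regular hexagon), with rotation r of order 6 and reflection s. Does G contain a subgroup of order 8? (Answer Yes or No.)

No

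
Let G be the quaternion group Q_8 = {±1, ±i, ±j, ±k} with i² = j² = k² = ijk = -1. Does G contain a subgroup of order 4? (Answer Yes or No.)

Yes

4 | 8. A subgroup of order 4 is {1, -1, i, -i}.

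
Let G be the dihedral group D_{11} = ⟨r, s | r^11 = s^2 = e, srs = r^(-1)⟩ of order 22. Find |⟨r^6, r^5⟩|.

11

|⟨r^6⟩| = 11 and |⟨r^5⟩| = 11, so |H| is a multiple of lcm(11, 11) = 11 and divides |G| = 22.
Closing under the operation: H = {e, r, r^2, r^3, r^4, r^5, r^6, r^7, r^8, r^9, r^10}, so |H| = 11.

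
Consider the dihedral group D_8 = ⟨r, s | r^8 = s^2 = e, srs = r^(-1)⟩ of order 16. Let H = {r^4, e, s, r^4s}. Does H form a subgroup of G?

|H| = 4 divides |G| = 16, consistent with Lagrange.
H contains the identity, every element's inverse is in H, and H is closed under ·: it is a subgroup.

Yes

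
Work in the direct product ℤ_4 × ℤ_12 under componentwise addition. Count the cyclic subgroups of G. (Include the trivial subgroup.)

A cyclic subgroup of order d is generated by each of its φ(d) elements of order d, so the cyclic subgroups of order d number (#elements of order d)/φ(d).
Cyclic subgroups by order — order 1: 1; order 2: 3; order 3: 1; order 4: 6; order 6: 3; order 12: 6.
Total: 20.

20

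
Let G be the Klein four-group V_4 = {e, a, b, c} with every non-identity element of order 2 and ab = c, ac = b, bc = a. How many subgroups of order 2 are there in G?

3

|G| = 4 and 2 | 4, so subgroups of order 2 are possible by Lagrange.
The subgroups of order 2 are: {e, a}; {e, b}; {e, c}.
So G has 3 subgroups of order 2.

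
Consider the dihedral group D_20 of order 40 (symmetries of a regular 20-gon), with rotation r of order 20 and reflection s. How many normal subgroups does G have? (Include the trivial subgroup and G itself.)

9

G has 48 subgroups. Checking conjugation-invariance by order — order 1: 1/1 normal; order 2: 1/21 normal; order 4: 1/11 normal; order 5: 1/1 normal; order 8: 0/5 normal; order 10: 1/5 normal; order 20: 3/3 normal; order 40: 1/1 normal.
Total normal subgroups: 9.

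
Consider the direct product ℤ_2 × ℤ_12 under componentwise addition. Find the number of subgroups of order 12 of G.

3

|G| = 24 and 12 | 24, so subgroups of order 12 are possible by Lagrange.
The subgroups of order 12 are: {(0,0), (0,1), (0,2), (0,3), (0,4), (0,5), (0,6), (0,7), (0,8), (0,9), (0,10), (0,11)}; {(0,0), (0,2), (0,4), (0,6), (0,8), (0,10), (1,0), (1,2), (1,4), (1,6), (1,8), (1,10)}; {(0,0), (0,2), (0,4), (0,6), (0,8), (0,10), (1,1), (1,3), (1,5), (1,7), (1,9), (1,11)}.
So G has 3 subgroups of order 12.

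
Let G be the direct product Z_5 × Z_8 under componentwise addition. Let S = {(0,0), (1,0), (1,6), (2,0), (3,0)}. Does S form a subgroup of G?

(1,0) ∈ S but its inverse (4,0) ∉ S, so S is not a subgroup.

No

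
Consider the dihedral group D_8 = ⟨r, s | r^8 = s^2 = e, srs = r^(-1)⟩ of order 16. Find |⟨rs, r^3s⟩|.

|⟨rs⟩| = 2 and |⟨r^3s⟩| = 2, so |H| is a multiple of lcm(2, 2) = 2 and divides |G| = 16.
Closing under the operation: H = {e, r^2, r^4, r^6, rs, r^3s, r^5s, r^7s}, so |H| = 8.

8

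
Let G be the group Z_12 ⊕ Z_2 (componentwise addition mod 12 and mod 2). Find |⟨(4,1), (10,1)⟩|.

12

|⟨(4,1)⟩| = 6 and |⟨(10,1)⟩| = 6, so |H| is a multiple of lcm(6, 6) = 6 and divides |G| = 24.
Closing under the operation: H = {(0,0), (0,1), (2,0), (2,1), (4,0), (4,1), (6,0), (6,1), (8,0), (8,1), (10,0), (10,1)}, so |H| = 12.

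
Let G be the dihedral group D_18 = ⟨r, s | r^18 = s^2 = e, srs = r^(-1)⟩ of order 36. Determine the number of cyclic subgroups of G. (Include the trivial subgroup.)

Each element a generates a cyclic subgroup ⟨a⟩; distinct elements may generate the same one (a cyclic group of order d has φ(d) generators).
Cyclic subgroups by order — order 1: 1; order 2: 19; order 3: 1; order 6: 1; order 9: 1; order 18: 1.
Total: 24.

24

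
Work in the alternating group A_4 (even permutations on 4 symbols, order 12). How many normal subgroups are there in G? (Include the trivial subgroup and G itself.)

3

G has 10 subgroups. Checking conjugation-invariance by order — order 1: 1/1 normal; order 2: 0/3 normal; order 3: 0/4 normal; order 4: 1/1 normal; order 12: 1/1 normal.
Total normal subgroups: 3.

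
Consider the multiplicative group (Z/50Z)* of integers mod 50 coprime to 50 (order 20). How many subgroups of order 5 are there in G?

1

|G| = 20 and 5 | 20, so subgroups of order 5 are possible by Lagrange.
The subgroups of order 5 are: {1, 11, 21, 31, 41}.
So G has 1 subgroup of order 5.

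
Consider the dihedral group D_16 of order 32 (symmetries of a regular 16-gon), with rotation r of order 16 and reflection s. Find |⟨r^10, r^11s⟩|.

|⟨r^10⟩| = 8 and |⟨r^11s⟩| = 2, so |H| is a multiple of lcm(8, 2) = 8 and divides |G| = 32.
Closing under the operation: H = {e, r^2, r^4, r^6, r^8, r^10, r^12, r^14, rs, r^3s, r^5s, r^7s, r^9s, r^11s, r^13s, r^15s}, so |H| = 16.

16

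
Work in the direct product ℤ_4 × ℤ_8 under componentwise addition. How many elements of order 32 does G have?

An element (a,b) has order lcm(ord(a), ord(b)); count pairs with lcm equal to 32.
Enumerating gives 0 such elements.

0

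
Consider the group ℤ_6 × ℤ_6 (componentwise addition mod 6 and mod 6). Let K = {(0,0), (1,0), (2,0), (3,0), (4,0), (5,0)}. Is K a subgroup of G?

Yes

|K| = 6 divides |G| = 36, consistent with Lagrange.
K contains the identity, every element's inverse is in K, and K is closed under +: it is a subgroup.
In fact K = ⟨(5,0)⟩.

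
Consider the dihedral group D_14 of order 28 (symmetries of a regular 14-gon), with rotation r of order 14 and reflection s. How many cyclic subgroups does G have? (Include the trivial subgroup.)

Group the elements of G by the cyclic subgroup they generate; each cyclic subgroup of order d accounts for φ(d) elements.
Cyclic subgroups by order — order 1: 1; order 2: 15; order 7: 1; order 14: 1.
Total: 18.

18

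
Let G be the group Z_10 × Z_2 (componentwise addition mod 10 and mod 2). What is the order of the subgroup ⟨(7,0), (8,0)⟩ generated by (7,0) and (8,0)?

10

|⟨(7,0)⟩| = 10 and |⟨(8,0)⟩| = 5, so |H| is a multiple of lcm(10, 5) = 10 and divides |G| = 20.
Closing under the operation: H = {(0,0), (1,0), (2,0), (3,0), (4,0), (5,0), (6,0), (7,0), (8,0), (9,0)}, so |H| = 10.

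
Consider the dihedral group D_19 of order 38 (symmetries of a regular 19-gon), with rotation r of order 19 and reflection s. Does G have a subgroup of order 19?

19 | 38. A subgroup of order 19 is {e, r, r^2, r^3, r^4, r^5, r^6, r^7, r^8, r^9, r^10, r^11, r^12, r^13, r^14, r^15, r^16, r^17, r^18}.

Yes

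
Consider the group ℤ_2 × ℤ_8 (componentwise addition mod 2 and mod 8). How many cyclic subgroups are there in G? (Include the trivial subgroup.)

Each element a generates a cyclic subgroup ⟨a⟩; distinct elements may generate the same one (a cyclic group of order d has φ(d) generators).
Cyclic subgroups by order — order 1: 1; order 2: 3; order 4: 2; order 8: 2.
Total: 8.

8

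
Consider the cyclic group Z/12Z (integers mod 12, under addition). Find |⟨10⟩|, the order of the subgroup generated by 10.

6

In Z/12Z, the order of an element a is n/gcd(a, n).
gcd(10, 12) = 2, so |⟨10⟩| = 12/2 = 6.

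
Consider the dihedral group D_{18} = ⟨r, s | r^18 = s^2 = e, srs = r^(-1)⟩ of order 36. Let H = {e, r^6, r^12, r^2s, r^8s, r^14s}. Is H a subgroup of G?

|H| = 6 divides |G| = 36, consistent with Lagrange.
H contains the identity, every element's inverse is in H, and H is closed under ·: it is a subgroup.

Yes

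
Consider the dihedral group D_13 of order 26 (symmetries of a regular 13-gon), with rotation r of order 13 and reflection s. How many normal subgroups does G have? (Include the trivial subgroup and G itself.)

3

G has 16 subgroups. Checking conjugation-invariance by order — order 1: 1/1 normal; order 2: 0/13 normal; order 13: 1/1 normal; order 26: 1/1 normal.
Total normal subgroups: 3.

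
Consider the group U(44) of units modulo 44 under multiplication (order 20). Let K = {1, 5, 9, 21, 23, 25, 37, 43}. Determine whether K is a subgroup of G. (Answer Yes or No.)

|K| = 8 does not divide |G| = 20, so by Lagrange K is not a subgroup.

No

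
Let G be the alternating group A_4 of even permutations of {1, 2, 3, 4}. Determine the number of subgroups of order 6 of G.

|G| = 12 and 6 | 12, so subgroups of order 6 are possible by Lagrange.
Checking all subgroups of G, none has order 6.
So G has 0 subgroups of order 6.

0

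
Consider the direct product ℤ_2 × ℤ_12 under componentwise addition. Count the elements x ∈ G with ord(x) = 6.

An element (a,b) has order lcm(ord(a), ord(b)); count pairs with lcm equal to 6.
Enumerating gives 6 such elements.

6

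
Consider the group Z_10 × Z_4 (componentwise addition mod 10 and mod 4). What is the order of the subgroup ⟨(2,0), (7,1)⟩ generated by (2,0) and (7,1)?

|⟨(2,0)⟩| = 5 and |⟨(7,1)⟩| = 20, so |H| is a multiple of lcm(5, 20) = 20 and divides |G| = 40.
Closing under the operation: H = {(0,0), (0,2), (1,1), (1,3), (2,0), (2,2), (3,1), (3,3), (4,0), (4,2), (5,1), (5,3), (6,0), (6,2), (7,1), (7,3), (8,0), (8,2), (9,1), (9,3)}, so |H| = 20.

20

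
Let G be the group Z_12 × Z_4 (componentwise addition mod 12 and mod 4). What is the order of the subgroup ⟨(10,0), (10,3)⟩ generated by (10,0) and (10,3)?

|⟨(10,0)⟩| = 6 and |⟨(10,3)⟩| = 12, so |H| is a multiple of lcm(6, 12) = 12 and divides |G| = 48.
Closing under the operation: H = {(0,0), (0,1), (0,2), (0,3), (2,0), (2,1), (2,2), (2,3), (4,0), (4,1), (4,2), (4,3), (6,0), (6,1), (6,2), (6,3), (8,0), (8,1), (8,2), (8,3), (10,0), (10,1), (10,2), (10,3)}, so |H| = 24.

24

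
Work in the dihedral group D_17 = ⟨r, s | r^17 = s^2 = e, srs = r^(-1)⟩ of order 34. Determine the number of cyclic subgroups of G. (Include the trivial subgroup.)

19

A cyclic subgroup of order d is generated by each of its φ(d) elements of order d, so the cyclic subgroups of order d number (#elements of order d)/φ(d).
Cyclic subgroups by order — order 1: 1; order 2: 17; order 17: 1.
Total: 19.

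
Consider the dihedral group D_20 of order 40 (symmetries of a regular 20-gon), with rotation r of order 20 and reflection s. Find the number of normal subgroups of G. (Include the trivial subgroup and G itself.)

G has 48 subgroups. Checking conjugation-invariance by order — order 1: 1/1 normal; order 2: 1/21 normal; order 4: 1/11 normal; order 5: 1/1 normal; order 8: 0/5 normal; order 10: 1/5 normal; order 20: 3/3 normal; order 40: 1/1 normal.
Total normal subgroups: 9.

9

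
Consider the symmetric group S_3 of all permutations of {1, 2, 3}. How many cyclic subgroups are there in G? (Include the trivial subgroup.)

A cyclic subgroup of order d is generated by each of its φ(d) elements of order d, so the cyclic subgroups of order d number (#elements of order d)/φ(d).
Cyclic subgroups by order — order 1: 1; order 2: 3; order 3: 1.
Total: 5.

5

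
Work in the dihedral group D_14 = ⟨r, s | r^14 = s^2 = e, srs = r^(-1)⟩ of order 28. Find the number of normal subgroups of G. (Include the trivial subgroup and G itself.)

G has 28 subgroups. Checking conjugation-invariance by order — order 1: 1/1 normal; order 2: 1/15 normal; order 4: 0/7 normal; order 7: 1/1 normal; order 14: 3/3 normal; order 28: 1/1 normal.
Total normal subgroups: 7.

7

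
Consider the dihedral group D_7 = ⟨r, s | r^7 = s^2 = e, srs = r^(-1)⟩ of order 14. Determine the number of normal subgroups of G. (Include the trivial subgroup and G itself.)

G has 10 subgroups. Checking conjugation-invariance by order — order 1: 1/1 normal; order 2: 0/7 normal; order 7: 1/1 normal; order 14: 1/1 normal.
Total normal subgroups: 3.

3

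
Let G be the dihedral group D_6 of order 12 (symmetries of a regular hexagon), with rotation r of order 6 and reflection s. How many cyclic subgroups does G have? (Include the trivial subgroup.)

10

A cyclic subgroup of order d is generated by each of its φ(d) elements of order d, so the cyclic subgroups of order d number (#elements of order d)/φ(d).
Cyclic subgroups by order — order 1: 1; order 2: 7; order 3: 1; order 6: 1.
Total: 10.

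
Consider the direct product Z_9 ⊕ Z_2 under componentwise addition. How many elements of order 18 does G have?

An element (a,b) has order lcm(ord(a), ord(b)); count pairs with lcm equal to 18.
Enumerating gives 6 such elements.

6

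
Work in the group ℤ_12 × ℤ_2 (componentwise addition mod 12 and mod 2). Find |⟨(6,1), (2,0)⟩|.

12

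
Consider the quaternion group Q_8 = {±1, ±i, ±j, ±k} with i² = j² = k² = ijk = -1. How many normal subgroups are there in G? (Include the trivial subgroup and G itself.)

6

G has 6 subgroups. Checking conjugation-invariance by order — order 1: 1/1 normal; order 2: 1/1 normal; order 4: 3/3 normal; order 8: 1/1 normal.
Total normal subgroups: 6.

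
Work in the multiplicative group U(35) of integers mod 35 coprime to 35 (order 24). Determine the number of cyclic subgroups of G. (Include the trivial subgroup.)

12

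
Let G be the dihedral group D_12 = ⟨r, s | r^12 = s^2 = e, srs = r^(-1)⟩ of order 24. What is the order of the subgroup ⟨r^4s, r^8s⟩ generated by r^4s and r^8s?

|⟨r^4s⟩| = 2 and |⟨r^8s⟩| = 2, so |H| is a multiple of lcm(2, 2) = 2 and divides |G| = 24.
Closing under the operation: H = {e, r^4, r^8, s, r^4s, r^8s}, so |H| = 6.

6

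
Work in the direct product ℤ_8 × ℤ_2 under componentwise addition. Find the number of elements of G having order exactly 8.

8

An element (a,b) has order lcm(ord(a), ord(b)); count pairs with lcm equal to 8.
Enumerating gives 8 such elements.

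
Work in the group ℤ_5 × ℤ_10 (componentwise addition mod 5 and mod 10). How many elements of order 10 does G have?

24

An element (a,b) has order lcm(ord(a), ord(b)); count pairs with lcm equal to 10.
Enumerating gives 24 such elements.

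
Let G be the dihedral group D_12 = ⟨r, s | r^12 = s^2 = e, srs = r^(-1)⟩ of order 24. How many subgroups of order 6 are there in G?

5

|G| = 24 and 6 | 24, so subgroups of order 6 are possible by Lagrange.
The subgroups of order 6 are: {e, r^2, r^4, r^6, r^8, r^10}; {e, r^4, r^8, r^2s, r^6s, r^10s}; {e, r^4, r^8, r^3s, r^7s, r^11s}; {e, r^4, r^8, s, r^4s, r^8s}; … (5 in all).
So G has 5 subgroups of order 6.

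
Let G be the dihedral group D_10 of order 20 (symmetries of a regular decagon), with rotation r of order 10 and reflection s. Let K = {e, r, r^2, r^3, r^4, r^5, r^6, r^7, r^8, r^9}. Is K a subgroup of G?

|K| = 10 divides |G| = 20, consistent with Lagrange.
K contains the identity, every element's inverse is in K, and K is closed under ·: it is a subgroup.
In fact K = ⟨r^9⟩.

Yes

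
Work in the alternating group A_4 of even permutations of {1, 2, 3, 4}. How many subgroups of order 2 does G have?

|G| = 12 and 2 | 12, so subgroups of order 2 are possible by Lagrange.
The subgroups of order 2 are: {e, (1 2)(3 4)}; {e, (1 3)(2 4)}; {e, (1 4)(2 3)}.
So G has 3 subgroups of order 2.

3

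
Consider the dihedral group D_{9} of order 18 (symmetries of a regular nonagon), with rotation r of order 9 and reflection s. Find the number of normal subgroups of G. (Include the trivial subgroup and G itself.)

G has 16 subgroups. Checking conjugation-invariance by order — order 1: 1/1 normal; order 2: 0/9 normal; order 3: 1/1 normal; order 6: 0/3 normal; order 9: 1/1 normal; order 18: 1/1 normal.
Total normal subgroups: 4.

4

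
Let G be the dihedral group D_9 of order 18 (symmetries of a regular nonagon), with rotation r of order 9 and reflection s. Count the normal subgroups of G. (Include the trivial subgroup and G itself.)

G has 16 subgroups. Checking conjugation-invariance by order — order 1: 1/1 normal; order 2: 0/9 normal; order 3: 1/1 normal; order 6: 0/3 normal; order 9: 1/1 normal; order 18: 1/1 normal.
Total normal subgroups: 4.

4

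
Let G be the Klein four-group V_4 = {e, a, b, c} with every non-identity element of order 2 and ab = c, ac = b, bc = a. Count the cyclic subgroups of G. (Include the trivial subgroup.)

4

Group the elements of G by the cyclic subgroup they generate; each cyclic subgroup of order d accounts for φ(d) elements.
Cyclic subgroups by order — order 1: 1; order 2: 3.
Total: 4.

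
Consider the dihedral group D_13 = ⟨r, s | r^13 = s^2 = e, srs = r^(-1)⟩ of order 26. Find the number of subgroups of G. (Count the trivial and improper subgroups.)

|G| = 26, so by Lagrange every subgroup order divides 26. Divisors: 1, 2, 13, 26.
Subgroups by order — order 1: 1; order 2: 13; order 13: 1; order 26: 1.
Total: 1 + 13 + 1 + 1 = 16.

16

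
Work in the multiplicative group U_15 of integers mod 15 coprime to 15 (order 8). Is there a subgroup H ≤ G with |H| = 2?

2 | 8. A subgroup of order 2 is {1, 11}.

Yes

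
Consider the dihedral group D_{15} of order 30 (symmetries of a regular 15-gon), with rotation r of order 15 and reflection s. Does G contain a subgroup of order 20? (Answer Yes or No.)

No

20 does not divide |G| = 30, so by Lagrange no subgroup of order 20 exists.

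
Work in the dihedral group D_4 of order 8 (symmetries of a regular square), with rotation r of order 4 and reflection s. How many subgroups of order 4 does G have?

|G| = 8 and 4 | 8, so subgroups of order 4 are possible by Lagrange.
The subgroups of order 4 are: {e, r, r^2, r^3}; {e, r^2, s, r^2s}; {e, r^2, rs, r^3s}.
So G has 3 subgroups of order 4.

3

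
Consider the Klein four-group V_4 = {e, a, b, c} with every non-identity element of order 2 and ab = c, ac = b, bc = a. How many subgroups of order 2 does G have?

3

|G| = 4 and 2 | 4, so subgroups of order 2 are possible by Lagrange.
The subgroups of order 2 are: {e, a}; {e, b}; {e, c}.
So G has 3 subgroups of order 2.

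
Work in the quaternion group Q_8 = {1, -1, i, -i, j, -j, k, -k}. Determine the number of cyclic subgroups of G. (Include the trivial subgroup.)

A cyclic subgroup of order d is generated by each of its φ(d) elements of order d, so the cyclic subgroups of order d number (#elements of order d)/φ(d).
Cyclic subgroups by order — order 1: 1; order 2: 1; order 4: 3.
Total: 5.

5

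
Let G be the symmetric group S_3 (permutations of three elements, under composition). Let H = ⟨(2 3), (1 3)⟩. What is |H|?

6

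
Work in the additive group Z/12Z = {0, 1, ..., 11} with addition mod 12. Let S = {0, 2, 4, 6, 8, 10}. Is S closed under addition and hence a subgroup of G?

|S| = 6 divides |G| = 12, consistent with Lagrange.
S contains the identity, every element's inverse is in S, and S is closed under +: it is a subgroup.
In fact S = ⟨2⟩.

Yes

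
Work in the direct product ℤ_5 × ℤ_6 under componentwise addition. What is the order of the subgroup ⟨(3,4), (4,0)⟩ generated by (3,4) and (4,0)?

15

|⟨(3,4)⟩| = 15 and |⟨(4,0)⟩| = 5, so |H| is a multiple of lcm(15, 5) = 15 and divides |G| = 30.
Closing under the operation: H = {(0,0), (0,2), (0,4), (1,0), (1,2), (1,4), (2,0), (2,2), (2,4), (3,0), (3,2), (3,4), (4,0), (4,2), (4,4)}, so |H| = 15.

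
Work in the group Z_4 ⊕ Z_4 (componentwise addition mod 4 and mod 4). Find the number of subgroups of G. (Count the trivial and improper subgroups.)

15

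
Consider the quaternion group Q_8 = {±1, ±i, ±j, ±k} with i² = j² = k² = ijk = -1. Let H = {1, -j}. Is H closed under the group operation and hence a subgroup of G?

-j ∈ H but its inverse j ∉ H, so H is not a subgroup.

No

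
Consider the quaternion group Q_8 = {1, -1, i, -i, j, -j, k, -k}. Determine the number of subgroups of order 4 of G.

3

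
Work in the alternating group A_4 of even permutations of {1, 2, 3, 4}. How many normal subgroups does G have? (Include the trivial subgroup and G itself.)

G has 10 subgroups. Checking conjugation-invariance by order — order 1: 1/1 normal; order 2: 0/3 normal; order 3: 0/4 normal; order 4: 1/1 normal; order 12: 1/1 normal.
Total normal subgroups: 3.

3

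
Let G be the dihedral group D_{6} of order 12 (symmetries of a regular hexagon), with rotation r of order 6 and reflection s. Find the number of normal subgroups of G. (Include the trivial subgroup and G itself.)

G has 16 subgroups. Checking conjugation-invariance by order — order 1: 1/1 normal; order 2: 1/7 normal; order 3: 1/1 normal; order 4: 0/3 normal; order 6: 3/3 normal; order 12: 1/1 normal.
Total normal subgroups: 7.

7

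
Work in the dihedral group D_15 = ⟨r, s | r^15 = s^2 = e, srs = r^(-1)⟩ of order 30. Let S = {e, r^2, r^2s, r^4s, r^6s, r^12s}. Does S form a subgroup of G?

r^2 ∈ S but its inverse r^13 ∉ S, so S is not a subgroup.

No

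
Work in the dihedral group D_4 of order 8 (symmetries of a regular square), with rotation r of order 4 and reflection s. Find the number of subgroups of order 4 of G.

3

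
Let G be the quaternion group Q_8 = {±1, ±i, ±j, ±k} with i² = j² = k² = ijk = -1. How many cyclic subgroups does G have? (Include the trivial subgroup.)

5

Each element a generates a cyclic subgroup ⟨a⟩; distinct elements may generate the same one (a cyclic group of order d has φ(d) generators).
Cyclic subgroups by order — order 1: 1; order 2: 1; order 4: 3.
Total: 5.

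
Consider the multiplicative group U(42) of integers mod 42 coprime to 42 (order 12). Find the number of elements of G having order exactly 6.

6

The elements of order 6 are: 5, 11, 17, 19, 23, 31.
That's 6.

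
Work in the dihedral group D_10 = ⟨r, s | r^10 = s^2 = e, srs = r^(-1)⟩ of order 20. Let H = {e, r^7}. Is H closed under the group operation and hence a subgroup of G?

r^7 ∈ H but its inverse r^3 ∉ H, so H is not a subgroup.

No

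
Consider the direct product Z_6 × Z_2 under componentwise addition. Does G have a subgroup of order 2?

Yes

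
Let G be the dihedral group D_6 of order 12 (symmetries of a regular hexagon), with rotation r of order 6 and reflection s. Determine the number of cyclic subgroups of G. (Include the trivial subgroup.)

Group the elements of G by the cyclic subgroup they generate; each cyclic subgroup of order d accounts for φ(d) elements.
Cyclic subgroups by order — order 1: 1; order 2: 7; order 3: 1; order 6: 1.
Total: 10.

10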